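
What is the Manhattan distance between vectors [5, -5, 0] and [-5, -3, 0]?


d = sum of absolute differences: |5--5|=10 + |-5--3|=2 + |0-0|=0 = 12.

12


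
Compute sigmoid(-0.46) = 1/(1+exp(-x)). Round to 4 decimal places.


sigma(-0.46) = 1/(1+e^(0.46)) = 1/(1+1.584074) = 1/2.584074 = 0.3870.

0.3870


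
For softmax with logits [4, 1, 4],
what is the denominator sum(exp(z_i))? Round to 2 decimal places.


Denom = e^4=54.5982 + e^1=2.7183 + e^4=54.5982. Sum = 111.9147, which rounds to 111.91.

111.91


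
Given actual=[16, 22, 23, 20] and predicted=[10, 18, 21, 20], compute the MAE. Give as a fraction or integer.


MAE = (1/4) * (|16-10|=6 + |22-18|=4 + |23-21|=2 + |20-20|=0). Sum = 12. MAE = 3.

3


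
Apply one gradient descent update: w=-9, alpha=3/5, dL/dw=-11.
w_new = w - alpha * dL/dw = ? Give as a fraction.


w_new = -9 - 3/5 * -11 = -9 - -33/5 = -12/5.

-12/5


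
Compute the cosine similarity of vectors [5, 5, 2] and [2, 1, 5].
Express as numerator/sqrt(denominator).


dot = 25. |a|^2 = 54, |b|^2 = 30. cos = 25/sqrt(1620).

25/sqrt(1620)


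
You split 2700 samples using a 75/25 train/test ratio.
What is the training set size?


Test set = 2700 * 25% = 675. Training set = 2700 - 675 = 2025.

2025


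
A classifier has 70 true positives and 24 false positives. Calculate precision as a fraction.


Precision = TP / (TP + FP) = 70 / 94 = 35/47.

35/47


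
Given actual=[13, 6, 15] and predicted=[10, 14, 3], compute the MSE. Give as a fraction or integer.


MSE = (1/3) * ((13-10)^2=9 + (6-14)^2=64 + (15-3)^2=144). Sum = 217. MSE = 217/3.

217/3


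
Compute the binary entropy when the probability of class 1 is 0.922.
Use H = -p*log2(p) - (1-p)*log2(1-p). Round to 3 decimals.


H = -0.922*log2(0.922) - 0.078*log2(0.078) = 0.395.

0.395


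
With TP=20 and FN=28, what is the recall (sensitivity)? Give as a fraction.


Recall = TP / (TP + FN) = 20 / 48 = 5/12.

5/12


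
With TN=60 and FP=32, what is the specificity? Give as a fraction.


Specificity = TN / (TN + FP) = 60 / 92 = 15/23.

15/23


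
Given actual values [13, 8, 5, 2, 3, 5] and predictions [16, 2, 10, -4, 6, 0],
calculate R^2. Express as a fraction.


Mean(y) = 6. SS_res = 140. SS_tot = 80. R^2 = 1 - 140/(80) = -3/4.

-3/4


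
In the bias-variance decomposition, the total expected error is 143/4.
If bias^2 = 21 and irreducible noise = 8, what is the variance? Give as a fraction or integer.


Total error = bias^2 + variance + irreducible noise. So variance = 143/4 - 21 - 8 = 27/4.

27/4


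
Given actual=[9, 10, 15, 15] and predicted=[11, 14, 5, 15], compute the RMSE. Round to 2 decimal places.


MSE = 30.0000. RMSE = sqrt(30.0000) = 5.48.

5.48


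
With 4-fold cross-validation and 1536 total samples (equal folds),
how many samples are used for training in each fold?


Each validation fold has 1536/4 = 384 samples. Training set = 1536 - 384 = 1152.

1152


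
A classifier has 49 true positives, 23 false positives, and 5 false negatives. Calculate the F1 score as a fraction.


Precision = 49/72 = 49/72. Recall = 49/54 = 49/54. F1 = 2*P*R/(P+R) = 7/9.

7/9


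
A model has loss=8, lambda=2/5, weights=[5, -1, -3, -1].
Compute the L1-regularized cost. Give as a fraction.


L1 norm = sum(|w|) = 10. J = 8 + 2/5 * 10 = 12.

12


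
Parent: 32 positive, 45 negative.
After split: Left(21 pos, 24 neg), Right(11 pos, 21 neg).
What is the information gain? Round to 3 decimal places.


H(parent) = 0.9793. H(left) = 0.9968, H(right) = 0.9284. Weighted = (45/77)*0.9968 + (32/77)*0.9284 = 0.9684. IG = 0.9793 - 0.9684 = 0.0109, which rounds to 0.011.

0.011


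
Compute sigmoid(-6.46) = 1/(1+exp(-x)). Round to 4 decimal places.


sigma(-6.46) = 1/(1+e^(6.46)) = 1/(1+639.061057) = 1/640.061057 = 0.0016.

0.0016


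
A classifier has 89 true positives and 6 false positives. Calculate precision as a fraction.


Precision = TP / (TP + FP) = 89 / 95 = 89/95.

89/95


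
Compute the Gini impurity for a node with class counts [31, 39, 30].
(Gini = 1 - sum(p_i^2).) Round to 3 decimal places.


Total = 100. Proportions: 31/100, 39/100, 30/100. sum(p_i^2) = 0.3382. Gini = 1 - 0.3382 = 0.6618, which rounds to 0.662.

0.662


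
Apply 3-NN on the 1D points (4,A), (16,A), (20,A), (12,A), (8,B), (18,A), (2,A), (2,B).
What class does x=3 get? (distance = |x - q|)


Distances: |4-3|=1, |16-3|=13, |20-3|=17, |12-3|=9, |8-3|=5, |18-3|=15, |2-3|=1, |2-3|=1. 3 nearest: (4,A), (2,A), (2,B). Counts: {'A': 2, 'B': 1}. Majority class: A.

A


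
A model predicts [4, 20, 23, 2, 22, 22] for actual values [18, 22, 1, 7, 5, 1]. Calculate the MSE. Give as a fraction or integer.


MSE = (1/6) * ((18-4)^2=196 + (22-20)^2=4 + (1-23)^2=484 + (7-2)^2=25 + (5-22)^2=289 + (1-22)^2=441). Sum = 1439. MSE = 1439/6.

1439/6


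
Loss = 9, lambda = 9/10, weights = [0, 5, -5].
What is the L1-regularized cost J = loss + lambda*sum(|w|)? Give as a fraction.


L1 norm = sum(|w|) = 10. J = 9 + 9/10 * 10 = 18.

18


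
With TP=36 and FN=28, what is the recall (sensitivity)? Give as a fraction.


Recall = TP / (TP + FN) = 36 / 64 = 9/16.

9/16


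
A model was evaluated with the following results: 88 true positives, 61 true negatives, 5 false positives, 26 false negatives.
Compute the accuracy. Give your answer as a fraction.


Accuracy = (TP + TN) / (TP + TN + FP + FN) = (88 + 61) / 180 = 149/180.

149/180


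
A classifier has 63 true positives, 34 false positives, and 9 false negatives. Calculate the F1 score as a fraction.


Precision = 63/97 = 63/97. Recall = 63/72 = 7/8. F1 = 2*P*R/(P+R) = 126/169.

126/169


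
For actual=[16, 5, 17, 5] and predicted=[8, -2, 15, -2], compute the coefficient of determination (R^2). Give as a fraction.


Mean(y) = 43/4. SS_res = 166. SS_tot = 531/4. R^2 = 1 - 166/(531/4) = -133/531.

-133/531


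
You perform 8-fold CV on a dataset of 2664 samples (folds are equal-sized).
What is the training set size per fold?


Each validation fold has 2664/8 = 333 samples. Training set = 2664 - 333 = 2331.

2331


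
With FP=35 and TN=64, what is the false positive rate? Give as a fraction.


FPR = FP / (FP + TN) = 35 / 99 = 35/99.

35/99


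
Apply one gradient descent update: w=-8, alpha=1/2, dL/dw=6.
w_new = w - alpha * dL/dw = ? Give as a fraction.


w_new = -8 - 1/2 * 6 = -8 - 3 = -11.

-11


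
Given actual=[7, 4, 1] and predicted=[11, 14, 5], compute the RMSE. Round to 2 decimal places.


MSE = 44.0000. RMSE = sqrt(44.0000) = 6.63.

6.63


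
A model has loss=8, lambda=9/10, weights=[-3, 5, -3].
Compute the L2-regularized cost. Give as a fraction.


L2 sq norm = sum(w^2) = 43. J = 8 + 9/10 * 43 = 467/10.

467/10


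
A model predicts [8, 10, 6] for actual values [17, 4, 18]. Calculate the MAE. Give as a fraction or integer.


MAE = (1/3) * (|17-8|=9 + |4-10|=6 + |18-6|=12). Sum = 27. MAE = 9.

9


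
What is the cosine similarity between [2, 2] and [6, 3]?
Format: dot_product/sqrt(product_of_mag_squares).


dot = 18. |a|^2 = 8, |b|^2 = 45. cos = 18/sqrt(360).

18/sqrt(360)


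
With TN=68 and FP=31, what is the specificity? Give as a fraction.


Specificity = TN / (TN + FP) = 68 / 99 = 68/99.

68/99


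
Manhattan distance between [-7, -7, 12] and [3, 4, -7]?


d = sum of absolute differences: |-7-3|=10 + |-7-4|=11 + |12--7|=19 = 40.

40


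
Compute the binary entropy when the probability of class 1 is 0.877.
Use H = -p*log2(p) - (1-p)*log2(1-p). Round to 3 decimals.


H = -0.877*log2(0.877) - 0.123*log2(0.123) = 0.538.

0.538


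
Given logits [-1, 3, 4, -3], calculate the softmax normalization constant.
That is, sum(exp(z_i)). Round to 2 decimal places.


Denom = e^-1=0.3679 + e^3=20.0855 + e^4=54.5982 + e^-3=0.0498. Sum = 75.1014, which rounds to 75.10.

75.10


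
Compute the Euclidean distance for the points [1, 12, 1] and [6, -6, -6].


d = sqrt(sum of squared differences). (1-6)^2=25, (12--6)^2=324, (1--6)^2=49. Sum = 398.

sqrt(398)


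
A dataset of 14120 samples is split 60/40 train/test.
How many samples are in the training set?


Test set = 14120 * 40% = 5648. Training set = 14120 - 5648 = 8472.

8472


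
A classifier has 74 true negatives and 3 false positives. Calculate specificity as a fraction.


Specificity = TN / (TN + FP) = 74 / 77 = 74/77.

74/77


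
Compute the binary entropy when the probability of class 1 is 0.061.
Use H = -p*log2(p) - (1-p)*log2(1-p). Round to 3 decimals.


H = -0.061*log2(0.061) - 0.939*log2(0.939) = 0.331.

0.331


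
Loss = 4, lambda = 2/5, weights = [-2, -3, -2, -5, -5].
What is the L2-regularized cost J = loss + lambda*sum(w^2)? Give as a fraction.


L2 sq norm = sum(w^2) = 67. J = 4 + 2/5 * 67 = 154/5.

154/5


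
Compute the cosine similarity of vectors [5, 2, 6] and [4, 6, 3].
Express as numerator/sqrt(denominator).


dot = 50. |a|^2 = 65, |b|^2 = 61. cos = 50/sqrt(3965).

50/sqrt(3965)


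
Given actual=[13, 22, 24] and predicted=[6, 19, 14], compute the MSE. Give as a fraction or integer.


MSE = (1/3) * ((13-6)^2=49 + (22-19)^2=9 + (24-14)^2=100). Sum = 158. MSE = 158/3.

158/3


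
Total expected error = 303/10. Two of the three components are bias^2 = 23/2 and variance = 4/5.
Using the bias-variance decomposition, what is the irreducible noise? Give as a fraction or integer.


Total error = bias^2 + variance + irreducible noise. So irreducible noise = 303/10 - 23/2 - 4/5 = 18.

18


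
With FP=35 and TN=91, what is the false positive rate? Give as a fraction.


FPR = FP / (FP + TN) = 35 / 126 = 5/18.

5/18


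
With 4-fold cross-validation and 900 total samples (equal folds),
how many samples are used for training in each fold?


Each validation fold has 900/4 = 225 samples. Training set = 900 - 225 = 675.

675


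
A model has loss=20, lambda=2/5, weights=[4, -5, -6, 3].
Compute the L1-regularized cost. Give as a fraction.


L1 norm = sum(|w|) = 18. J = 20 + 2/5 * 18 = 136/5.

136/5


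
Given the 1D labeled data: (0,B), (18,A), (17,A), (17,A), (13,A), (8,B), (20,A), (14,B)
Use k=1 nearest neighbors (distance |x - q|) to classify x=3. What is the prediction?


Distances: |0-3|=3, |18-3|=15, |17-3|=14, |17-3|=14, |13-3|=10, |8-3|=5, |20-3|=17, |14-3|=11. 1 nearest: (0,B). Counts: {'B': 1}. Majority class: B.

B


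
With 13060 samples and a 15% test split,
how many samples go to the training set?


Test set = 13060 * 15% = 1959. Training set = 13060 - 1959 = 11101.

11101


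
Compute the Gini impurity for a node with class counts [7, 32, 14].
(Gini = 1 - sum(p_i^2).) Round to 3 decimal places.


Total = 53. Proportions: 7/53, 32/53, 14/53. sum(p_i^2) = 0.4518. Gini = 1 - 0.4518 = 0.5482, which rounds to 0.548.

0.548


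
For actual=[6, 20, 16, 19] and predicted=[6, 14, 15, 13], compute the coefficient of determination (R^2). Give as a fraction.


Mean(y) = 61/4. SS_res = 73. SS_tot = 491/4. R^2 = 1 - 73/(491/4) = 199/491.

199/491


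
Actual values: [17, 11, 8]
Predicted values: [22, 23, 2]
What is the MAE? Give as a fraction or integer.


MAE = (1/3) * (|17-22|=5 + |11-23|=12 + |8-2|=6). Sum = 23. MAE = 23/3.

23/3


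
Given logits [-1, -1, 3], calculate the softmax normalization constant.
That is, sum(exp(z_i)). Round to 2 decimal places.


Denom = e^-1=0.3679 + e^-1=0.3679 + e^3=20.0855. Sum = 20.8213, which rounds to 20.82.

20.82


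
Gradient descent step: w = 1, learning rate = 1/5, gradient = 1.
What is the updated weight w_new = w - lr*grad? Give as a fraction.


w_new = 1 - 1/5 * 1 = 1 - 1/5 = 4/5.

4/5


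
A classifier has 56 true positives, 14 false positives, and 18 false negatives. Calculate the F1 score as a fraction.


Precision = 56/70 = 4/5. Recall = 56/74 = 28/37. F1 = 2*P*R/(P+R) = 7/9.

7/9


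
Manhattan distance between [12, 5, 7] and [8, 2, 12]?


d = sum of absolute differences: |12-8|=4 + |5-2|=3 + |7-12|=5 = 12.

12


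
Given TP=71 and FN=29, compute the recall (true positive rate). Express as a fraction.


Recall = TP / (TP + FN) = 71 / 100 = 71/100.

71/100


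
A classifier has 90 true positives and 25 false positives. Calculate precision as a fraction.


Precision = TP / (TP + FP) = 90 / 115 = 18/23.

18/23


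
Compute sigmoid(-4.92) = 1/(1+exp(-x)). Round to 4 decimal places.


sigma(-4.92) = 1/(1+e^(4.92)) = 1/(1+137.002613) = 1/138.002613 = 0.0072.

0.0072


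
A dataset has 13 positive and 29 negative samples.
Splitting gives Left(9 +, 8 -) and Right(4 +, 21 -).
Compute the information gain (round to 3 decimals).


H(parent) = 0.8926. H(left) = 0.9975, H(right) = 0.6343. Weighted = (17/42)*0.9975 + (25/42)*0.6343 = 0.7813. IG = 0.8926 - 0.7813 = 0.1113, which rounds to 0.111.

0.111


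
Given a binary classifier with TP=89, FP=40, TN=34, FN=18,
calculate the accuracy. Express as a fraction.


Accuracy = (TP + TN) / (TP + TN + FP + FN) = (89 + 34) / 181 = 123/181.

123/181


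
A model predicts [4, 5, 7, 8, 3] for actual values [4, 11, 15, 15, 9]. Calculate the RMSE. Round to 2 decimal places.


MSE = 37.0000. RMSE = sqrt(37.0000) = 6.08.

6.08


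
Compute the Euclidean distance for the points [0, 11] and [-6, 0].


d = sqrt(sum of squared differences). (0--6)^2=36, (11-0)^2=121. Sum = 157.

sqrt(157)


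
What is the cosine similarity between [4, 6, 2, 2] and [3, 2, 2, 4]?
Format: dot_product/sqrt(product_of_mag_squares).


dot = 36. |a|^2 = 60, |b|^2 = 33. cos = 36/sqrt(1980).

36/sqrt(1980)


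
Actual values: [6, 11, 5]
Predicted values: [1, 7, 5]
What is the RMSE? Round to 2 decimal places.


MSE = 13.6667. RMSE = sqrt(13.6667) = 3.70.

3.70


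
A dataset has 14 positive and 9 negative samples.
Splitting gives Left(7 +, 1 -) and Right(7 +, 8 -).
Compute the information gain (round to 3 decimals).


H(parent) = 0.9656. H(left) = 0.5436, H(right) = 0.9968. Weighted = (8/23)*0.5436 + (15/23)*0.9968 = 0.8392. IG = 0.9656 - 0.8392 = 0.1264, which rounds to 0.126.

0.126


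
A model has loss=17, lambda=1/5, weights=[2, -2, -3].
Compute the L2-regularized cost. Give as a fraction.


L2 sq norm = sum(w^2) = 17. J = 17 + 1/5 * 17 = 102/5.

102/5


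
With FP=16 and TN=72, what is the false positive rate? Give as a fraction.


FPR = FP / (FP + TN) = 16 / 88 = 2/11.

2/11


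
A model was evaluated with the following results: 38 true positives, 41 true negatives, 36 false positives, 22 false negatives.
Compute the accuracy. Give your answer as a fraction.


Accuracy = (TP + TN) / (TP + TN + FP + FN) = (38 + 41) / 137 = 79/137.

79/137


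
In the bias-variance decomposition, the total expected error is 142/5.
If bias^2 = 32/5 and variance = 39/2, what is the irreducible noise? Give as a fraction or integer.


Total error = bias^2 + variance + irreducible noise. So irreducible noise = 142/5 - 32/5 - 39/2 = 5/2.

5/2


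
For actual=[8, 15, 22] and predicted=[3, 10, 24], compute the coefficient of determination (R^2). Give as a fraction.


Mean(y) = 15. SS_res = 54. SS_tot = 98. R^2 = 1 - 54/(98) = 22/49.

22/49


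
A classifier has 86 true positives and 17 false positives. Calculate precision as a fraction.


Precision = TP / (TP + FP) = 86 / 103 = 86/103.

86/103


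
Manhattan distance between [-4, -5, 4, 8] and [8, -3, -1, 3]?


d = sum of absolute differences: |-4-8|=12 + |-5--3|=2 + |4--1|=5 + |8-3|=5 = 24.

24


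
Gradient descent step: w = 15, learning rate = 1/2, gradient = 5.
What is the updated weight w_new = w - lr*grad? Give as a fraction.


w_new = 15 - 1/2 * 5 = 15 - 5/2 = 25/2.

25/2


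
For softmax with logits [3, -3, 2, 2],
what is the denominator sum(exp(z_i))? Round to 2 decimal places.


Denom = e^3=20.0855 + e^-3=0.0498 + e^2=7.3891 + e^2=7.3891. Sum = 34.9135, which rounds to 34.91.

34.91


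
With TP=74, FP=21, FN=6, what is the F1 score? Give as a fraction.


Precision = 74/95 = 74/95. Recall = 74/80 = 37/40. F1 = 2*P*R/(P+R) = 148/175.

148/175


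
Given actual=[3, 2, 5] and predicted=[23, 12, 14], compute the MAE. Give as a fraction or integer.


MAE = (1/3) * (|3-23|=20 + |2-12|=10 + |5-14|=9). Sum = 39. MAE = 13.

13


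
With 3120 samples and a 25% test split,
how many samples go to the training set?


Test set = 3120 * 25% = 780. Training set = 3120 - 780 = 2340.

2340


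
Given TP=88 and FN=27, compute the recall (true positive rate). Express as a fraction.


Recall = TP / (TP + FN) = 88 / 115 = 88/115.

88/115


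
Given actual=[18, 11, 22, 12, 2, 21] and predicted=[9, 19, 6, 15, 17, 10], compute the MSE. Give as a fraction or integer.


MSE = (1/6) * ((18-9)^2=81 + (11-19)^2=64 + (22-6)^2=256 + (12-15)^2=9 + (2-17)^2=225 + (21-10)^2=121). Sum = 756. MSE = 126.

126


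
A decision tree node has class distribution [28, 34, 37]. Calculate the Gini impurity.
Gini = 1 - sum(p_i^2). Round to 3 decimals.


Total = 99. Proportions: 28/99, 34/99, 37/99. sum(p_i^2) = 0.3376. Gini = 1 - 0.3376 = 0.6624, which rounds to 0.662.

0.662


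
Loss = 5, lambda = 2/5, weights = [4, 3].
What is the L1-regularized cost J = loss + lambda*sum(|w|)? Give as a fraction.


L1 norm = sum(|w|) = 7. J = 5 + 2/5 * 7 = 39/5.

39/5


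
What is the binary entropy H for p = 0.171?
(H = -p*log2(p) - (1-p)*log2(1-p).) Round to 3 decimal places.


H = -0.171*log2(0.171) - 0.829*log2(0.829) = 0.660.

0.660


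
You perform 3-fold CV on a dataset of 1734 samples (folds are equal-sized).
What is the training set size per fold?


Each validation fold has 1734/3 = 578 samples. Training set = 1734 - 578 = 1156.

1156


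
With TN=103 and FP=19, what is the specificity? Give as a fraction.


Specificity = TN / (TN + FP) = 103 / 122 = 103/122.

103/122


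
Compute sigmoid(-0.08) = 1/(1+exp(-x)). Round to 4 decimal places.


sigma(-0.08) = 1/(1+e^(0.08)) = 1/(1+1.083287) = 1/2.083287 = 0.4800.

0.4800


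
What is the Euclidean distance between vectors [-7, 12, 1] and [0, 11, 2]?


d = sqrt(sum of squared differences). (-7-0)^2=49, (12-11)^2=1, (1-2)^2=1. Sum = 51.

sqrt(51)


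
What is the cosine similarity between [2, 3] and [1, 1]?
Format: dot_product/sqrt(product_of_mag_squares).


dot = 5. |a|^2 = 13, |b|^2 = 2. cos = 5/sqrt(26).

5/sqrt(26)


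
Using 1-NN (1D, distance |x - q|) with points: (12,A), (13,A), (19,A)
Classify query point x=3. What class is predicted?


Distances: |12-3|=9, |13-3|=10, |19-3|=16. 1 nearest: (12,A). Counts: {'A': 1}. Majority class: A.

A


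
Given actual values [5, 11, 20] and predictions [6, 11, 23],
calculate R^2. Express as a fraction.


Mean(y) = 12. SS_res = 10. SS_tot = 114. R^2 = 1 - 10/(114) = 52/57.

52/57


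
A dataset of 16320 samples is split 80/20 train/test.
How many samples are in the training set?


Test set = 16320 * 20% = 3264. Training set = 16320 - 3264 = 13056.

13056


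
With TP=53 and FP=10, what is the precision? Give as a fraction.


Precision = TP / (TP + FP) = 53 / 63 = 53/63.

53/63


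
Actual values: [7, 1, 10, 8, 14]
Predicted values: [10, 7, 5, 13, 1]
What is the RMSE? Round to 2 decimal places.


MSE = 52.8000. RMSE = sqrt(52.8000) = 7.27.

7.27


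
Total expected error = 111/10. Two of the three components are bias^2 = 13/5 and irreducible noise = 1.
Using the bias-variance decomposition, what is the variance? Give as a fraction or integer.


Total error = bias^2 + variance + irreducible noise. So variance = 111/10 - 13/5 - 1 = 15/2.

15/2


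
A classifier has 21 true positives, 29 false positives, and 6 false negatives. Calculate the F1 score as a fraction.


Precision = 21/50 = 21/50. Recall = 21/27 = 7/9. F1 = 2*P*R/(P+R) = 6/11.

6/11


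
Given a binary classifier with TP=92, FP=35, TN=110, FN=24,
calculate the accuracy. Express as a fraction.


Accuracy = (TP + TN) / (TP + TN + FP + FN) = (92 + 110) / 261 = 202/261.

202/261


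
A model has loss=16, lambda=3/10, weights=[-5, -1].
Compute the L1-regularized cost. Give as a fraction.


L1 norm = sum(|w|) = 6. J = 16 + 3/10 * 6 = 89/5.

89/5


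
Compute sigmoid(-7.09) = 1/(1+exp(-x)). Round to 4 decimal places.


sigma(-7.09) = 1/(1+e^(7.09)) = 1/(1+1199.907801) = 1/1200.907801 = 0.0008.

0.0008


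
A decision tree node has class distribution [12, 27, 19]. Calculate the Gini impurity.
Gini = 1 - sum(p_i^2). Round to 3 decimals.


Total = 58. Proportions: 12/58, 27/58, 19/58. sum(p_i^2) = 0.3668. Gini = 1 - 0.3668 = 0.6332, which rounds to 0.633.

0.633


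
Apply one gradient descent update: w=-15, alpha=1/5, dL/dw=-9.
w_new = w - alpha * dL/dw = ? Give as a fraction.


w_new = -15 - 1/5 * -9 = -15 - -9/5 = -66/5.

-66/5


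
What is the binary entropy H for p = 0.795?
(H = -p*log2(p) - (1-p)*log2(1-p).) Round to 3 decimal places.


H = -0.795*log2(0.795) - 0.205*log2(0.205) = 0.732.

0.732


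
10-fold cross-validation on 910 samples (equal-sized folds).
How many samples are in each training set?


Each validation fold has 910/10 = 91 samples. Training set = 910 - 91 = 819.

819


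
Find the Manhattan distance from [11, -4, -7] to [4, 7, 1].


d = sum of absolute differences: |11-4|=7 + |-4-7|=11 + |-7-1|=8 = 26.

26


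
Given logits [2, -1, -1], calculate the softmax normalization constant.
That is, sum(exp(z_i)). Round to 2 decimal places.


Denom = e^2=7.3891 + e^-1=0.3679 + e^-1=0.3679. Sum = 8.1249, which rounds to 8.12.

8.12


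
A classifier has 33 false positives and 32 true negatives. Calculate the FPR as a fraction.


FPR = FP / (FP + TN) = 33 / 65 = 33/65.

33/65


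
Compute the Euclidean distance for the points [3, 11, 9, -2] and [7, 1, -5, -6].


d = sqrt(sum of squared differences). (3-7)^2=16, (11-1)^2=100, (9--5)^2=196, (-2--6)^2=16. Sum = 328.

sqrt(328)


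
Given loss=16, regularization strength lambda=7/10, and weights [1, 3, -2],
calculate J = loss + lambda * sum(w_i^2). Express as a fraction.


L2 sq norm = sum(w^2) = 14. J = 16 + 7/10 * 14 = 129/5.

129/5


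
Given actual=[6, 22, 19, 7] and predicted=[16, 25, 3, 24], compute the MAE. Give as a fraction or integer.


MAE = (1/4) * (|6-16|=10 + |22-25|=3 + |19-3|=16 + |7-24|=17). Sum = 46. MAE = 23/2.

23/2


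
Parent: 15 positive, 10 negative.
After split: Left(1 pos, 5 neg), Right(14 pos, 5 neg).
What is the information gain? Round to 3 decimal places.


H(parent) = 0.9710. H(left) = 0.6500, H(right) = 0.8315. Weighted = (6/25)*0.6500 + (19/25)*0.8315 = 0.7879. IG = 0.9710 - 0.7879 = 0.1831, which rounds to 0.183.

0.183


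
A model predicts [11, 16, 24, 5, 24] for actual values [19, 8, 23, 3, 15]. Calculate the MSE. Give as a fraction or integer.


MSE = (1/5) * ((19-11)^2=64 + (8-16)^2=64 + (23-24)^2=1 + (3-5)^2=4 + (15-24)^2=81). Sum = 214. MSE = 214/5.

214/5


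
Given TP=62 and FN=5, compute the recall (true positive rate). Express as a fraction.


Recall = TP / (TP + FN) = 62 / 67 = 62/67.

62/67


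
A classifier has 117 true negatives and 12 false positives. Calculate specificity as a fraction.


Specificity = TN / (TN + FP) = 117 / 129 = 39/43.

39/43


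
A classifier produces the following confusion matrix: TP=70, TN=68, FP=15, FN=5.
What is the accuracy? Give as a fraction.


Accuracy = (TP + TN) / (TP + TN + FP + FN) = (70 + 68) / 158 = 69/79.

69/79


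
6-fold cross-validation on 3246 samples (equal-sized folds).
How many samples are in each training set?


Each validation fold has 3246/6 = 541 samples. Training set = 3246 - 541 = 2705.

2705


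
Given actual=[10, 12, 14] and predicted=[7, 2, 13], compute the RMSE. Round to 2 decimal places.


MSE = 36.6667. RMSE = sqrt(36.6667) = 6.06.

6.06


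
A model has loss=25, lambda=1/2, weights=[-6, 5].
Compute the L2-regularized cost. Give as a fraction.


L2 sq norm = sum(w^2) = 61. J = 25 + 1/2 * 61 = 111/2.

111/2


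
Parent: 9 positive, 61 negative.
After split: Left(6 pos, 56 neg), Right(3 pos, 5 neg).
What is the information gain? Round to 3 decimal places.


H(parent) = 0.5535. H(left) = 0.4587, H(right) = 0.9544. Weighted = (62/70)*0.4587 + (8/70)*0.9544 = 0.5154. IG = 0.5535 - 0.5154 = 0.0381, which rounds to 0.038.

0.038


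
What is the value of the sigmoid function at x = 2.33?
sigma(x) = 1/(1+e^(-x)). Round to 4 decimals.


sigma(2.33) = 1/(1+e^(-2.33)) = 1/(1+0.097296) = 1/1.097296 = 0.9113.

0.9113


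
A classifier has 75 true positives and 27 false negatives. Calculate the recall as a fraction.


Recall = TP / (TP + FN) = 75 / 102 = 25/34.

25/34


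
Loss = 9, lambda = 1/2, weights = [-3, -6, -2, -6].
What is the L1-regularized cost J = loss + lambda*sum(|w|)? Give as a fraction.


L1 norm = sum(|w|) = 17. J = 9 + 1/2 * 17 = 35/2.

35/2


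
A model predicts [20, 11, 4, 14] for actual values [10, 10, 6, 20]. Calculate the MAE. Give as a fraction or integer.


MAE = (1/4) * (|10-20|=10 + |10-11|=1 + |6-4|=2 + |20-14|=6). Sum = 19. MAE = 19/4.

19/4


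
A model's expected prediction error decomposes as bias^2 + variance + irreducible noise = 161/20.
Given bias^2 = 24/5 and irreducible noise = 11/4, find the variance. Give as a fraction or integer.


Total error = bias^2 + variance + irreducible noise. So variance = 161/20 - 24/5 - 11/4 = 1/2.

1/2


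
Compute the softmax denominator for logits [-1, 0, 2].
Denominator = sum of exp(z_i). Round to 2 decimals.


Denom = e^-1=0.3679 + e^0=1.0000 + e^2=7.3891. Sum = 8.7570, which rounds to 8.76.

8.76


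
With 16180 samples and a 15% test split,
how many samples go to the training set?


Test set = 16180 * 15% = 2427. Training set = 16180 - 2427 = 13753.

13753


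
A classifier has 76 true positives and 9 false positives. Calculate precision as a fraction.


Precision = TP / (TP + FP) = 76 / 85 = 76/85.

76/85


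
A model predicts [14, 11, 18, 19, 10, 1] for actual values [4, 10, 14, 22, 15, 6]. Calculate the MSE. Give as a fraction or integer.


MSE = (1/6) * ((4-14)^2=100 + (10-11)^2=1 + (14-18)^2=16 + (22-19)^2=9 + (15-10)^2=25 + (6-1)^2=25). Sum = 176. MSE = 88/3.

88/3


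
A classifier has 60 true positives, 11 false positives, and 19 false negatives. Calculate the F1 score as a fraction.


Precision = 60/71 = 60/71. Recall = 60/79 = 60/79. F1 = 2*P*R/(P+R) = 4/5.

4/5


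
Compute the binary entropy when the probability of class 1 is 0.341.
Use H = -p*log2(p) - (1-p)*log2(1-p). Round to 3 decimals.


H = -0.341*log2(0.341) - 0.659*log2(0.659) = 0.926.

0.926


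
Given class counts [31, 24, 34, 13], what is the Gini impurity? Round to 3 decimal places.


Total = 102. Proportions: 31/102, 24/102, 34/102, 13/102. sum(p_i^2) = 0.2751. Gini = 1 - 0.2751 = 0.7249, which rounds to 0.725.

0.725


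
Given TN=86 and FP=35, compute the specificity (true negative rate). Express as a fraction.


Specificity = TN / (TN + FP) = 86 / 121 = 86/121.

86/121


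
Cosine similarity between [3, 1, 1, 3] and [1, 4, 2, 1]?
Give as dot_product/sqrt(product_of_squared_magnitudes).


dot = 12. |a|^2 = 20, |b|^2 = 22. cos = 12/sqrt(440).

12/sqrt(440)


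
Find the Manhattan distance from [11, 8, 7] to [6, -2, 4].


d = sum of absolute differences: |11-6|=5 + |8--2|=10 + |7-4|=3 = 18.

18


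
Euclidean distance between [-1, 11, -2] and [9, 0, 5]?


d = sqrt(sum of squared differences). (-1-9)^2=100, (11-0)^2=121, (-2-5)^2=49. Sum = 270.

sqrt(270)


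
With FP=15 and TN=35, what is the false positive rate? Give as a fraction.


FPR = FP / (FP + TN) = 15 / 50 = 3/10.

3/10


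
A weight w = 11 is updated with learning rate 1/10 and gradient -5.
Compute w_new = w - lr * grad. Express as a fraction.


w_new = 11 - 1/10 * -5 = 11 - -1/2 = 23/2.

23/2


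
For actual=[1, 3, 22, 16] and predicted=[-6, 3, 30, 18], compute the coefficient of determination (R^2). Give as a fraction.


Mean(y) = 21/2. SS_res = 117. SS_tot = 309. R^2 = 1 - 117/(309) = 64/103.

64/103


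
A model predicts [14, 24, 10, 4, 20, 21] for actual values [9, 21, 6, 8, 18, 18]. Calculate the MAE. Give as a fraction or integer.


MAE = (1/6) * (|9-14|=5 + |21-24|=3 + |6-10|=4 + |8-4|=4 + |18-20|=2 + |18-21|=3). Sum = 21. MAE = 7/2.

7/2


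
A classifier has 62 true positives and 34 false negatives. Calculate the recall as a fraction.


Recall = TP / (TP + FN) = 62 / 96 = 31/48.

31/48


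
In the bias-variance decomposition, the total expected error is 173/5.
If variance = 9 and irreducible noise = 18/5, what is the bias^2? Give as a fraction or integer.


Total error = bias^2 + variance + irreducible noise. So bias^2 = 173/5 - 9 - 18/5 = 22.

22


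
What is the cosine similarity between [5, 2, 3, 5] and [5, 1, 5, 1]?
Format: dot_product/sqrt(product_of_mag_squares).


dot = 47. |a|^2 = 63, |b|^2 = 52. cos = 47/sqrt(3276).

47/sqrt(3276)


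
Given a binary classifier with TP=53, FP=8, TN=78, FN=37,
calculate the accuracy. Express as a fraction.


Accuracy = (TP + TN) / (TP + TN + FP + FN) = (53 + 78) / 176 = 131/176.

131/176


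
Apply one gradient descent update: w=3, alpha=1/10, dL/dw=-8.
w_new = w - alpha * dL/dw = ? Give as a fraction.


w_new = 3 - 1/10 * -8 = 3 - -4/5 = 19/5.

19/5


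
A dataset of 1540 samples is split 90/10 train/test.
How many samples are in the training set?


Test set = 1540 * 10% = 154. Training set = 1540 - 154 = 1386.

1386


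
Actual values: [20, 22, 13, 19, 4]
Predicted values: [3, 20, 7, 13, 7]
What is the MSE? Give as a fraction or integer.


MSE = (1/5) * ((20-3)^2=289 + (22-20)^2=4 + (13-7)^2=36 + (19-13)^2=36 + (4-7)^2=9). Sum = 374. MSE = 374/5.

374/5


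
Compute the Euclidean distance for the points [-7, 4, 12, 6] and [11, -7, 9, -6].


d = sqrt(sum of squared differences). (-7-11)^2=324, (4--7)^2=121, (12-9)^2=9, (6--6)^2=144. Sum = 598.

sqrt(598)


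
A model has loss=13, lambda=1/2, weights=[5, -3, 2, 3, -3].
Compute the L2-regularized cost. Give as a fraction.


L2 sq norm = sum(w^2) = 56. J = 13 + 1/2 * 56 = 41.

41


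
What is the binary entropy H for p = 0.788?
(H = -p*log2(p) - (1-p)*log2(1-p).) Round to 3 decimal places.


H = -0.788*log2(0.788) - 0.212*log2(0.212) = 0.745.

0.745


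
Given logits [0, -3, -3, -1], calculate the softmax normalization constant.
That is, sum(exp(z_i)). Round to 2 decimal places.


Denom = e^0=1.0000 + e^-3=0.0498 + e^-3=0.0498 + e^-1=0.3679. Sum = 1.4675, which rounds to 1.47.

1.47


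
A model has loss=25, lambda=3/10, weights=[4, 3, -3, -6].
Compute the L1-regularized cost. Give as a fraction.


L1 norm = sum(|w|) = 16. J = 25 + 3/10 * 16 = 149/5.

149/5


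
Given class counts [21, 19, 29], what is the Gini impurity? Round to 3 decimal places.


Total = 69. Proportions: 21/69, 19/69, 29/69. sum(p_i^2) = 0.3451. Gini = 1 - 0.3451 = 0.6549, which rounds to 0.655.

0.655


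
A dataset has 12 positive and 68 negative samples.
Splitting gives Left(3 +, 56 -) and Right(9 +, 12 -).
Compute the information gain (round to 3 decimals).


H(parent) = 0.6098. H(left) = 0.2900, H(right) = 0.9852. Weighted = (59/80)*0.2900 + (21/80)*0.9852 = 0.4725. IG = 0.6098 - 0.4725 = 0.1373, which rounds to 0.137.

0.137


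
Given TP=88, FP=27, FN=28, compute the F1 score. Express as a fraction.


Precision = 88/115 = 88/115. Recall = 88/116 = 22/29. F1 = 2*P*R/(P+R) = 16/21.

16/21


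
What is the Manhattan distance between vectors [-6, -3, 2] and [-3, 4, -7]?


d = sum of absolute differences: |-6--3|=3 + |-3-4|=7 + |2--7|=9 = 19.

19


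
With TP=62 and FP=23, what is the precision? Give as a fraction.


Precision = TP / (TP + FP) = 62 / 85 = 62/85.

62/85


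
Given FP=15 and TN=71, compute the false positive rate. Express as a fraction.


FPR = FP / (FP + TN) = 15 / 86 = 15/86.

15/86


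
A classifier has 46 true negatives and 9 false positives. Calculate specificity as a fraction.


Specificity = TN / (TN + FP) = 46 / 55 = 46/55.

46/55


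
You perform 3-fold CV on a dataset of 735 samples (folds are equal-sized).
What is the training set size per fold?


Each validation fold has 735/3 = 245 samples. Training set = 735 - 245 = 490.

490


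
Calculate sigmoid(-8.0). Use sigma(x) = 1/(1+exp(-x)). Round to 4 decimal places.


sigma(-8.0) = 1/(1+e^(8.0)) = 1/(1+2980.957987) = 1/2981.957987 = 0.0003.

0.0003


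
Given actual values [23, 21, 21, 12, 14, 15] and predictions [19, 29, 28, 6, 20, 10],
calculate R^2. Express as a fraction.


Mean(y) = 53/3. SS_res = 226. SS_tot = 310/3. R^2 = 1 - 226/(310/3) = -184/155.

-184/155


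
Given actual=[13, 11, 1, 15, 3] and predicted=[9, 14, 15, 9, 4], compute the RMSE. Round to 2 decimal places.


MSE = 51.6000. RMSE = sqrt(51.6000) = 7.18.

7.18


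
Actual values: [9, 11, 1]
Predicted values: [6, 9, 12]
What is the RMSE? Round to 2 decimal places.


MSE = 44.6667. RMSE = sqrt(44.6667) = 6.68.

6.68


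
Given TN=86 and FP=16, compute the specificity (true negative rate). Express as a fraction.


Specificity = TN / (TN + FP) = 86 / 102 = 43/51.

43/51


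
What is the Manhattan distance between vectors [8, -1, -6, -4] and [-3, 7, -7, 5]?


d = sum of absolute differences: |8--3|=11 + |-1-7|=8 + |-6--7|=1 + |-4-5|=9 = 29.

29


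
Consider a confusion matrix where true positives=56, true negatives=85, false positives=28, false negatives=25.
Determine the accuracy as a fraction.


Accuracy = (TP + TN) / (TP + TN + FP + FN) = (56 + 85) / 194 = 141/194.

141/194


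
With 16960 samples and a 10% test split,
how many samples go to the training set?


Test set = 16960 * 10% = 1696. Training set = 16960 - 1696 = 15264.

15264


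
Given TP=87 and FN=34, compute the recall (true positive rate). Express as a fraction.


Recall = TP / (TP + FN) = 87 / 121 = 87/121.

87/121


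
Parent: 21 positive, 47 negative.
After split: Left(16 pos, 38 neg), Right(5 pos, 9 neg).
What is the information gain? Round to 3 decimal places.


H(parent) = 0.8918. H(left) = 0.8767, H(right) = 0.9403. Weighted = (54/68)*0.8767 + (14/68)*0.9403 = 0.8898. IG = 0.8918 - 0.8898 = 0.0020, which rounds to 0.002.

0.002


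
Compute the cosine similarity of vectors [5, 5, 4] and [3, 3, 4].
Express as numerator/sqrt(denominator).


dot = 46. |a|^2 = 66, |b|^2 = 34. cos = 46/sqrt(2244).

46/sqrt(2244)


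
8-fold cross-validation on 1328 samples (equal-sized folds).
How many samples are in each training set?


Each validation fold has 1328/8 = 166 samples. Training set = 1328 - 166 = 1162.

1162


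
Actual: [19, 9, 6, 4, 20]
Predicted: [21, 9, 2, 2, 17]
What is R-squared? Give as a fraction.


Mean(y) = 58/5. SS_res = 33. SS_tot = 1106/5. R^2 = 1 - 33/(1106/5) = 941/1106.

941/1106


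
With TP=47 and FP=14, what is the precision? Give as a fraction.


Precision = TP / (TP + FP) = 47 / 61 = 47/61.

47/61


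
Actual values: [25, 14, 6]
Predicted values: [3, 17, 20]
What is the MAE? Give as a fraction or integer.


MAE = (1/3) * (|25-3|=22 + |14-17|=3 + |6-20|=14). Sum = 39. MAE = 13.

13


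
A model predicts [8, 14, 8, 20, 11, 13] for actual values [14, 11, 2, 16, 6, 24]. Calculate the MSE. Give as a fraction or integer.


MSE = (1/6) * ((14-8)^2=36 + (11-14)^2=9 + (2-8)^2=36 + (16-20)^2=16 + (6-11)^2=25 + (24-13)^2=121). Sum = 243. MSE = 81/2.

81/2


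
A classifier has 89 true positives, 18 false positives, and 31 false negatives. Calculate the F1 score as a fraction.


Precision = 89/107 = 89/107. Recall = 89/120 = 89/120. F1 = 2*P*R/(P+R) = 178/227.

178/227


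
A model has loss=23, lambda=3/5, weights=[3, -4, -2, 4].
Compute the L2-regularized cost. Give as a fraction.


L2 sq norm = sum(w^2) = 45. J = 23 + 3/5 * 45 = 50.

50


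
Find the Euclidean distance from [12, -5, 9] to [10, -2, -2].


d = sqrt(sum of squared differences). (12-10)^2=4, (-5--2)^2=9, (9--2)^2=121. Sum = 134.

sqrt(134)


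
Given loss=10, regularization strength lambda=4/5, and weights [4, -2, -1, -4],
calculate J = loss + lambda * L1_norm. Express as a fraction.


L1 norm = sum(|w|) = 11. J = 10 + 4/5 * 11 = 94/5.

94/5


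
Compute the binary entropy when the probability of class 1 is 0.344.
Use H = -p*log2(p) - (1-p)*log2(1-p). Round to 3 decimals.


H = -0.344*log2(0.344) - 0.656*log2(0.656) = 0.929.

0.929


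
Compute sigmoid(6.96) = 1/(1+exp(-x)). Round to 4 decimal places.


sigma(6.96) = 1/(1+e^(-6.96)) = 1/(1+0.000949) = 1/1.000949 = 0.9991.

0.9991


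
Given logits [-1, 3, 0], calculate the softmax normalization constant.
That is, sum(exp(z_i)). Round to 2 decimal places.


Denom = e^-1=0.3679 + e^3=20.0855 + e^0=1.0000. Sum = 21.4534, which rounds to 21.45.

21.45


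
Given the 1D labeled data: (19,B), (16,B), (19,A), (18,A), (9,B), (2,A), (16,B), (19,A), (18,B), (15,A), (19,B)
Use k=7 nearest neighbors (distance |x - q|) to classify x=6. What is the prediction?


Distances: |19-6|=13, |16-6|=10, |19-6|=13, |18-6|=12, |9-6|=3, |2-6|=4, |16-6|=10, |19-6|=13, |18-6|=12, |15-6|=9, |19-6|=13. 7 nearest: (9,B), (2,A), (15,A), (16,B), (16,B), (18,A), (18,B). Counts: {'B': 4, 'A': 3}. Majority class: B.

B


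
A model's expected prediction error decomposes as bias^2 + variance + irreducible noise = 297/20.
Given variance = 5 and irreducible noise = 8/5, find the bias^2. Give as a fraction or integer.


Total error = bias^2 + variance + irreducible noise. So bias^2 = 297/20 - 5 - 8/5 = 33/4.

33/4


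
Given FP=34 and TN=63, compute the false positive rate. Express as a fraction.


FPR = FP / (FP + TN) = 34 / 97 = 34/97.

34/97


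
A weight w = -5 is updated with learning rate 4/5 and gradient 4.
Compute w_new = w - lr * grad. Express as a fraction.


w_new = -5 - 4/5 * 4 = -5 - 16/5 = -41/5.

-41/5


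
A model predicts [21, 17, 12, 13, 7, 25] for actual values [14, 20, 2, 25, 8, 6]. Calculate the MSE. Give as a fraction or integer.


MSE = (1/6) * ((14-21)^2=49 + (20-17)^2=9 + (2-12)^2=100 + (25-13)^2=144 + (8-7)^2=1 + (6-25)^2=361). Sum = 664. MSE = 332/3.

332/3


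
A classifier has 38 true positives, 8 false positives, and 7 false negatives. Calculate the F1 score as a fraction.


Precision = 38/46 = 19/23. Recall = 38/45 = 38/45. F1 = 2*P*R/(P+R) = 76/91.

76/91


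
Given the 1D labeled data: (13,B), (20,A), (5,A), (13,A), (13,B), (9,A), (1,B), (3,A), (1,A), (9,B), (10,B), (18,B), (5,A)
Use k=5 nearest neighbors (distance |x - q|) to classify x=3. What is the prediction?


Distances: |13-3|=10, |20-3|=17, |5-3|=2, |13-3|=10, |13-3|=10, |9-3|=6, |1-3|=2, |3-3|=0, |1-3|=2, |9-3|=6, |10-3|=7, |18-3|=15, |5-3|=2. 5 nearest: (3,A), (5,A), (1,A), (5,A), (1,B). Counts: {'A': 4, 'B': 1}. Majority class: A.

A


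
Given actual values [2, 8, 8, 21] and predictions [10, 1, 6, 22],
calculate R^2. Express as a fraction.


Mean(y) = 39/4. SS_res = 118. SS_tot = 771/4. R^2 = 1 - 118/(771/4) = 299/771.

299/771


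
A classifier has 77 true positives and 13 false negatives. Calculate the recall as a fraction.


Recall = TP / (TP + FN) = 77 / 90 = 77/90.

77/90


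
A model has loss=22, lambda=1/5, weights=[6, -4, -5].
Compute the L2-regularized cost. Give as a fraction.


L2 sq norm = sum(w^2) = 77. J = 22 + 1/5 * 77 = 187/5.

187/5


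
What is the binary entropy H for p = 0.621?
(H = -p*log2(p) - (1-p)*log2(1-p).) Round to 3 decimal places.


H = -0.621*log2(0.621) - 0.379*log2(0.379) = 0.957.

0.957
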